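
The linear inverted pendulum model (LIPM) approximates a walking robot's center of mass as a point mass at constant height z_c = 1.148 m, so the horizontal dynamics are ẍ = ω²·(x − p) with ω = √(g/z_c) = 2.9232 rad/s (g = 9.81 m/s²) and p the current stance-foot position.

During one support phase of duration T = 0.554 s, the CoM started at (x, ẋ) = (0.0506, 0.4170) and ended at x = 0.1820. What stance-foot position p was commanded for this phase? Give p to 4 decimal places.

p = 0.1828

ωT = 2.9232·0.554 = 1.619453; cosh(ωT) = 2.624167, sinh(ωT) = 2.426160
x(T) = p + (x₀−p)·cosh(ωT) + (ẋ₀/ω)·sinh(ωT) ⇒ p·(1 − cosh) = x(T) − x₀·cosh − (ẋ₀/ω)·sinh
numerator   = 0.1820 − (0.0506)·2.624167 − (0.4170/2.9232)·2.426160 = -0.296879
denominator = 1 − 2.624167 = -1.624167
p = -0.296879 / -1.624167 = 0.1828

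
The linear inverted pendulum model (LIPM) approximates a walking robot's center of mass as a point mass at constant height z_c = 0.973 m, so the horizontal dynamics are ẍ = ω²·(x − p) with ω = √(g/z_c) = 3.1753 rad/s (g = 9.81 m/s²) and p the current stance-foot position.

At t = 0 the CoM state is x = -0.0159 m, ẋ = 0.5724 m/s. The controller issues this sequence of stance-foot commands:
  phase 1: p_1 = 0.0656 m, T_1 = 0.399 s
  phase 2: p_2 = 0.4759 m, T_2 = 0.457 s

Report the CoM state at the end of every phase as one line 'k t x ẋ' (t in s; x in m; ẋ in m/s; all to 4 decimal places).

1 0.3990 0.2040 0.6737
2 0.8560 0.2918 -0.2243

phase 1: p=0.0656, T=0.399, ωT=1.266945, cosh=1.915840, sinh=1.634149; start (x,ẋ)=(-0.015900, 0.572400) → end (x,ẋ)=(0.204041, 0.673730)
phase 2: p=0.4759, T=0.457, ωT=1.451112, cosh=2.251084, sinh=2.016774; start (x,ẋ)=(0.204041, 0.673730) → end (x,ẋ)=(0.291839, -0.224322)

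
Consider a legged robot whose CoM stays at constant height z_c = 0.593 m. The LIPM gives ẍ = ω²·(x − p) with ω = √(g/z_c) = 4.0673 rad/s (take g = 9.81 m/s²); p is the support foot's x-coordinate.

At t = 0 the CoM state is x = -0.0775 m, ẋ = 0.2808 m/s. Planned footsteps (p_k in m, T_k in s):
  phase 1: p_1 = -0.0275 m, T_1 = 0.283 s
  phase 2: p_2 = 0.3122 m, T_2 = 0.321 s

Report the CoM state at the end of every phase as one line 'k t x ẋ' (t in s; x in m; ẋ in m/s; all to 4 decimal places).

1 0.2830 -0.0162 0.1990
2 0.6040 -0.2546 -1.8895

phase 1: p=-0.0275, T=0.283, ωT=1.151046, cosh=1.738902, sinh=1.422596; start (x,ẋ)=(-0.077500, 0.280800) → end (x,ẋ)=(-0.016231, 0.198977)
phase 2: p=0.3122, T=0.321, ωT=1.305603, cosh=1.980462, sinh=1.709453; start (x,ẋ)=(-0.016231, 0.198977) → end (x,ẋ)=(-0.254617, -1.889469)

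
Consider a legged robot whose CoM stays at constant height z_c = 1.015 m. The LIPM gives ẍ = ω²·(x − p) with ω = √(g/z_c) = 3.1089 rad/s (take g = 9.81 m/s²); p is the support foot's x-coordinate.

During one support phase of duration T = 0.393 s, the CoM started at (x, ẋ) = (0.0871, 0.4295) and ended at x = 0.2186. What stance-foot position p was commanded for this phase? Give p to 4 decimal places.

p = 0.1849

ωT = 3.1089·0.393 = 1.221798; cosh(ωT) = 1.843991, sinh(ωT) = 1.549291
x(T) = p + (x₀−p)·cosh(ωT) + (ẋ₀/ω)·sinh(ωT) ⇒ p·(1 − cosh) = x(T) − x₀·cosh − (ẋ₀/ω)·sinh
numerator   = 0.2186 − (0.0871)·1.843991 − (0.4295/3.1089)·1.549291 = -0.156049
denominator = 1 − 1.843991 = -0.843991
p = -0.156049 / -0.843991 = 0.1849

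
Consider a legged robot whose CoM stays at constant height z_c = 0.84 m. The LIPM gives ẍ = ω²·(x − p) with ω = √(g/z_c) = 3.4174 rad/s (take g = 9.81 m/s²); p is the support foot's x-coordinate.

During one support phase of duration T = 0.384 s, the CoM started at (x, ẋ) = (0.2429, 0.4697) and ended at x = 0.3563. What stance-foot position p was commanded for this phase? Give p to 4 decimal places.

ωT = 3.4174·0.384 = 1.312282; cosh(ωT) = 1.991922, sinh(ωT) = 1.722717
x(T) = p + (x₀−p)·cosh(ωT) + (ẋ₀/ω)·sinh(ωT) ⇒ p·(1 − cosh) = x(T) − x₀·cosh − (ẋ₀/ω)·sinh
numerator   = 0.3563 − (0.2429)·1.991922 − (0.4697/3.4174)·1.722717 = -0.364314
denominator = 1 − 1.991922 = -0.991922
p = -0.364314 / -0.991922 = 0.3673

p = 0.3673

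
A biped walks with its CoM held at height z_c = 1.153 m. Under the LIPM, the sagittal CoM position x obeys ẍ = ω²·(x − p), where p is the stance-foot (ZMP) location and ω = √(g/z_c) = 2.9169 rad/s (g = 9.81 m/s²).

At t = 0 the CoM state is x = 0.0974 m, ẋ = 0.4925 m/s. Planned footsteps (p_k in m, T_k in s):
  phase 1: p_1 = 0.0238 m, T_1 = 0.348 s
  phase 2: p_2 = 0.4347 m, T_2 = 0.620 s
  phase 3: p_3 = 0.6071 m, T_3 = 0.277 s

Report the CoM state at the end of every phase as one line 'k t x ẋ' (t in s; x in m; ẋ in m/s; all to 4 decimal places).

phase 1: p=0.0238, T=0.348, ωT=1.015081, cosh=1.560980, sinh=1.198607; start (x,ẋ)=(0.097400, 0.492500) → end (x,ẋ)=(0.341065, 1.026104)
phase 2: p=0.4347, T=0.620, ωT=1.808478, cosh=3.132529, sinh=2.968625; start (x,ẋ)=(0.341065, 1.026104) → end (x,ẋ)=(1.185687, 2.403502)
phase 3: p=0.6071, T=0.277, ωT=0.807981, cosh=1.344566, sinh=0.898809; start (x,ẋ)=(1.185687, 2.403502) → end (x,ẋ)=(2.125660, 4.748569)

1 0.3480 0.3411 1.0261
2 0.9680 1.1857 2.4035
3 1.2450 2.1257 4.7486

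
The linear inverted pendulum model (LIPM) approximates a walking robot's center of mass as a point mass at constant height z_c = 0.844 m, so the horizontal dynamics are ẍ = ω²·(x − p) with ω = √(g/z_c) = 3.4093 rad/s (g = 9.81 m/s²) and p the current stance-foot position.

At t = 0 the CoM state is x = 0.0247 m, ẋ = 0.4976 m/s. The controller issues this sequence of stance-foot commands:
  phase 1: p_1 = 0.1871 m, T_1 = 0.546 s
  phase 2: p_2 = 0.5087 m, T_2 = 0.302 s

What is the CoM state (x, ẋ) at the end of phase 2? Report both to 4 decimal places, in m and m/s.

x = -0.1556, ẋ = -1.8150

phase 1: p=0.1871, T=0.546, ωT=1.861478, cosh=3.294340, sinh=3.138897; start (x,ẋ)=(0.024700, 0.497600) → end (x,ẋ)=(0.110233, -0.098651)
phase 2: p=0.5087, T=0.302, ωT=1.029609, cosh=1.578558, sinh=1.221411; start (x,ẋ)=(0.110233, -0.098651) → end (x,ẋ)=(-0.155646, -1.815006)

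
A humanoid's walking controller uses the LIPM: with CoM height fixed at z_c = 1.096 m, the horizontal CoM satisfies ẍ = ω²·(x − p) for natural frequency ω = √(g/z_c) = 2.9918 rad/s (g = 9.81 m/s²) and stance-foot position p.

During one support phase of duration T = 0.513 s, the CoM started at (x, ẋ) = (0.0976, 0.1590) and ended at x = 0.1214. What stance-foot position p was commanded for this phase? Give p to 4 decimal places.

ωT = 2.9918·0.513 = 1.534793; cosh(ωT) = 2.427933, sinh(ωT) = 2.212433
x(T) = p + (x₀−p)·cosh(ωT) + (ẋ₀/ω)·sinh(ωT) ⇒ p·(1 − cosh) = x(T) − x₀·cosh − (ẋ₀/ω)·sinh
numerator   = 0.1214 − (0.0976)·2.427933 − (0.1590/2.9918)·2.212433 = -0.233147
denominator = 1 − 2.427933 = -1.427933
p = -0.233147 / -1.427933 = 0.1633

p = 0.1633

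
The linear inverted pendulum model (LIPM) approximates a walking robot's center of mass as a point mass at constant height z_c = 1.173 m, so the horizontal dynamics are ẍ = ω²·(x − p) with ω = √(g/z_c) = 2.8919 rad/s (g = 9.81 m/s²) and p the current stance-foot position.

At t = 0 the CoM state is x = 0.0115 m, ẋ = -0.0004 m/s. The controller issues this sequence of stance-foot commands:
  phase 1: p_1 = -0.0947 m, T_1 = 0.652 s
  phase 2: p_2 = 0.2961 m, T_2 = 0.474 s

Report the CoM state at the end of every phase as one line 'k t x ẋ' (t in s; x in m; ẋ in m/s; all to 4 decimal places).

phase 1: p=-0.0947, T=0.652, ωT=1.885519, cosh=3.370761, sinh=3.219011; start (x,ẋ)=(0.011500, -0.000400) → end (x,ẋ)=(0.262830, 0.987274)
phase 2: p=0.2961, T=0.474, ωT=1.370761, cosh=2.096129, sinh=1.842216; start (x,ẋ)=(0.262830, 0.987274) → end (x,ẋ)=(0.855280, 1.892205)

1 0.6520 0.2628 0.9873
2 1.1260 0.8553 1.8922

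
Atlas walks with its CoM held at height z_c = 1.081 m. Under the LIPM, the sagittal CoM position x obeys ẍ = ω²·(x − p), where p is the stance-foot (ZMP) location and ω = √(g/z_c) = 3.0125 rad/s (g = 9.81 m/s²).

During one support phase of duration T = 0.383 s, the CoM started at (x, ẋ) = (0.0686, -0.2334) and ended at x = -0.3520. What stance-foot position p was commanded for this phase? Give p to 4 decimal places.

p = 0.4860

ωT = 3.0125·0.383 = 1.153788; cosh(ωT) = 1.742809, sinh(ωT) = 1.427369
x(T) = p + (x₀−p)·cosh(ωT) + (ẋ₀/ω)·sinh(ωT) ⇒ p·(1 − cosh) = x(T) − x₀·cosh − (ẋ₀/ω)·sinh
numerator   = -0.3520 − (0.0686)·1.742809 − (-0.2334/3.0125)·1.427369 = -0.360968
denominator = 1 − 1.742809 = -0.742809
p = -0.360968 / -0.742809 = 0.4860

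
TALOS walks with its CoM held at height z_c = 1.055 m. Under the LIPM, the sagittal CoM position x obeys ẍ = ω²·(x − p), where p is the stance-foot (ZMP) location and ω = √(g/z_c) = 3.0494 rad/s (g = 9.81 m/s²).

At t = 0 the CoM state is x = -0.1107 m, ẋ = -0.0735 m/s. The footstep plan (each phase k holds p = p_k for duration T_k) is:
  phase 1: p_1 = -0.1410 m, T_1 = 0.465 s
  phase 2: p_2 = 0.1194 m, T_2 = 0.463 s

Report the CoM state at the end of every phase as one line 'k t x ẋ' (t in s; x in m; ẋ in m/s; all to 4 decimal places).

1 0.4650 -0.1216 0.0189
2 0.9280 -0.3925 -1.3773

phase 1: p=-0.1410, T=0.465, ωT=1.417971, cosh=2.185470, sinh=1.943265; start (x,ẋ)=(-0.110700, -0.073500) → end (x,ẋ)=(-0.121619, 0.018919)
phase 2: p=0.1194, T=0.463, ωT=1.411872, cosh=2.173659, sinh=1.929972; start (x,ẋ)=(-0.121619, 0.018919) → end (x,ẋ)=(-0.392519, -1.377334)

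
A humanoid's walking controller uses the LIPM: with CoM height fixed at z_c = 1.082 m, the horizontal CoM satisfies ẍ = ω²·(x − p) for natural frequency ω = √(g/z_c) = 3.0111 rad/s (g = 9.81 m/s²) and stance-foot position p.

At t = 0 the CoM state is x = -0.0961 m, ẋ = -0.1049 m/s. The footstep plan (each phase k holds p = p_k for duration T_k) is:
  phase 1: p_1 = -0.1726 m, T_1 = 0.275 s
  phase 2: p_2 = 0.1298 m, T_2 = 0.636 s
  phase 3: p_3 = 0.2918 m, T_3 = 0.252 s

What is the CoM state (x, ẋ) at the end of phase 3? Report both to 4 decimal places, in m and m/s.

phase 1: p=-0.1726, T=0.275, ωT=0.828053, cosh=1.362878, sinh=0.925979; start (x,ẋ)=(-0.096100, -0.104900) → end (x,ẋ)=(-0.100599, 0.070333)
phase 2: p=0.1298, T=0.636, ωT=1.915060, cosh=3.467338, sinh=3.320005; start (x,ẋ)=(-0.100599, 0.070333) → end (x,ẋ)=(-0.591523, -2.059400)
phase 3: p=0.2918, T=0.252, ωT=0.758797, cosh=1.301968, sinh=0.833738; start (x,ẋ)=(-0.591523, -2.059400) → end (x,ẋ)=(-1.428482, -4.898827)

x = -1.4285, ẋ = -4.8988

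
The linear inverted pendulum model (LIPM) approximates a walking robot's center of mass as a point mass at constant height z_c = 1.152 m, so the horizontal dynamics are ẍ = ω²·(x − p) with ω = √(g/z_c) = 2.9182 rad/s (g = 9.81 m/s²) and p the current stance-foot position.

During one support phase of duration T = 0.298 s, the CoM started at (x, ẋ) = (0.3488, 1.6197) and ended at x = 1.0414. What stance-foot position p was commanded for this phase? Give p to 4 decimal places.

p = -0.0157

ωT = 2.9182·0.298 = 0.869624; cosh(ωT) = 1.402561, sinh(ωT) = 0.983452
x(T) = p + (x₀−p)·cosh(ωT) + (ẋ₀/ω)·sinh(ωT) ⇒ p·(1 − cosh) = x(T) − x₀·cosh − (ẋ₀/ω)·sinh
numerator   = 1.0414 − (0.3488)·1.402561 − (1.6197/2.9182)·0.983452 = 0.006338
denominator = 1 − 1.402561 = -0.402561
p = 0.006338 / -0.402561 = -0.0157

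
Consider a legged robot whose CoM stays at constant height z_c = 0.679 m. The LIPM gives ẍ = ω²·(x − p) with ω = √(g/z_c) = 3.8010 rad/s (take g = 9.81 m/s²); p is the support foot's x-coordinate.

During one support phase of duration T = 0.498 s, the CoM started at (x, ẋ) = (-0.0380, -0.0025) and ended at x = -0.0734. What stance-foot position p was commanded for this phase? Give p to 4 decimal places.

ωT = 3.8010·0.498 = 1.892898; cosh(ωT) = 3.394607, sinh(ωT) = 3.243972
x(T) = p + (x₀−p)·cosh(ωT) + (ẋ₀/ω)·sinh(ωT) ⇒ p·(1 − cosh) = x(T) − x₀·cosh − (ẋ₀/ω)·sinh
numerator   = -0.0734 − (-0.0380)·3.394607 − (-0.0025/3.8010)·3.243972 = 0.057729
denominator = 1 − 3.394607 = -2.394607
p = 0.057729 / -2.394607 = -0.0241

p = -0.0241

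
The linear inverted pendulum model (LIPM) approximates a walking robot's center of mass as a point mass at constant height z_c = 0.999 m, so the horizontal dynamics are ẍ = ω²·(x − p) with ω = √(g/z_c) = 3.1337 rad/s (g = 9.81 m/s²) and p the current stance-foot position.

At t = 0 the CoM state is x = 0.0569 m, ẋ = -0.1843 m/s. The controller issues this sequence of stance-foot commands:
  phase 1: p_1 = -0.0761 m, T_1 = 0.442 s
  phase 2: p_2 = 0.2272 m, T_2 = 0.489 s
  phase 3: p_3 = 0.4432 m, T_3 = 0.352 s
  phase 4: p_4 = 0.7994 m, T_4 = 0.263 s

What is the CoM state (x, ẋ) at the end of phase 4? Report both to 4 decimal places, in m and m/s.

phase 1: p=-0.0761, T=0.442, ωT=1.385095, cosh=2.122753, sinh=1.872454; start (x,ẋ)=(0.056900, -0.184300) → end (x,ẋ)=(0.096103, 0.389182)
phase 2: p=0.2272, T=0.489, ωT=1.532379, cosh=2.422600, sinh=2.206578; start (x,ẋ)=(0.096103, 0.389182) → end (x,ẋ)=(0.183645, 0.036328)
phase 3: p=0.4432, T=0.352, ωT=1.103062, cosh=1.672617, sinh=1.340763; start (x,ẋ)=(0.183645, 0.036328) → end (x,ẋ)=(0.024606, -1.029773)
phase 4: p=0.7994, T=0.263, ωT=0.824163, cosh=1.359287, sinh=0.920685; start (x,ẋ)=(0.024606, -1.029773) → end (x,ẋ)=(-0.556316, -3.635154)

x = -0.5563, ẋ = -3.6352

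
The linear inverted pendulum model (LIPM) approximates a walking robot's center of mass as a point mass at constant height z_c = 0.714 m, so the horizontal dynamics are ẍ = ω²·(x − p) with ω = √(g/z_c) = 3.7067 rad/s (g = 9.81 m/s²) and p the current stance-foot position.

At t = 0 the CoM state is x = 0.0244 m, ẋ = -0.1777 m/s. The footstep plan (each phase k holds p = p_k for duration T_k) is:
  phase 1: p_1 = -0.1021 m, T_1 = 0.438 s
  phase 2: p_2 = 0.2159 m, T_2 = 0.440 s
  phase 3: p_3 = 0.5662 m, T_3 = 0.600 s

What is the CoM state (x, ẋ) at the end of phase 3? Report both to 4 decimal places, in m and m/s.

phase 1: p=-0.1021, T=0.438, ωT=1.623535, cosh=2.634092, sinh=2.436891; start (x,ẋ)=(0.024400, -0.177700) → end (x,ẋ)=(0.114287, 0.674574)
phase 2: p=0.2159, T=0.440, ωT=1.630948, cosh=2.652230, sinh=2.456486; start (x,ẋ)=(0.114287, 0.674574) → end (x,ẋ)=(0.393451, 0.863897)
phase 3: p=0.5662, T=0.600, ωT=2.224020, cosh=4.676296, sinh=4.568123; start (x,ẋ)=(0.393451, 0.863897) → end (x,ẋ)=(0.823037, 1.114736)

x = 0.8230, ẋ = 1.1147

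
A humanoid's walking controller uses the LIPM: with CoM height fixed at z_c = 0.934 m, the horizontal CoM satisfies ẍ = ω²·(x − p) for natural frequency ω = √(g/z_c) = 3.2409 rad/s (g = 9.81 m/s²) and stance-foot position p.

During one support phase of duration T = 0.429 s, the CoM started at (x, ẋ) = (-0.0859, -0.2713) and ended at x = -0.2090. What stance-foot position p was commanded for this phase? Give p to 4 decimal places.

p = -0.1164

ωT = 3.2409·0.429 = 1.390346; cosh(ωT) = 2.132614, sinh(ωT) = 1.883625
x(T) = p + (x₀−p)·cosh(ωT) + (ẋ₀/ω)·sinh(ωT) ⇒ p·(1 − cosh) = x(T) − x₀·cosh − (ẋ₀/ω)·sinh
numerator   = -0.2090 − (-0.0859)·2.132614 − (-0.2713/3.2409)·1.883625 = 0.131872
denominator = 1 − 2.132614 = -1.132614
p = 0.131872 / -1.132614 = -0.1164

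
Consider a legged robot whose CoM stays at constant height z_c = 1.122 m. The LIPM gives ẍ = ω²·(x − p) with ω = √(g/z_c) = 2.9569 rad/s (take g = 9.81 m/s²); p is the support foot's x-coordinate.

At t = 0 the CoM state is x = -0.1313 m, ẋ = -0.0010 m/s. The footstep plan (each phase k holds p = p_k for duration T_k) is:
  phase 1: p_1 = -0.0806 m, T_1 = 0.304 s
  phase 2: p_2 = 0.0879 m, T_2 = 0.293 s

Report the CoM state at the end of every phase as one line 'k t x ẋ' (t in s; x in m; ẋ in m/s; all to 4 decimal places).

phase 1: p=-0.0806, T=0.304, ωT=0.898898, cosh=1.431956, sinh=1.024938; start (x,ẋ)=(-0.131300, -0.001000) → end (x,ẋ)=(-0.153547, -0.155085)
phase 2: p=0.0879, T=0.293, ωT=0.866372, cosh=1.399370, sinh=0.978896; start (x,ẋ)=(-0.153547, -0.155085) → end (x,ẋ)=(-0.301315, -0.915889)

1 0.3040 -0.1535 -0.1551
2 0.5970 -0.3013 -0.9159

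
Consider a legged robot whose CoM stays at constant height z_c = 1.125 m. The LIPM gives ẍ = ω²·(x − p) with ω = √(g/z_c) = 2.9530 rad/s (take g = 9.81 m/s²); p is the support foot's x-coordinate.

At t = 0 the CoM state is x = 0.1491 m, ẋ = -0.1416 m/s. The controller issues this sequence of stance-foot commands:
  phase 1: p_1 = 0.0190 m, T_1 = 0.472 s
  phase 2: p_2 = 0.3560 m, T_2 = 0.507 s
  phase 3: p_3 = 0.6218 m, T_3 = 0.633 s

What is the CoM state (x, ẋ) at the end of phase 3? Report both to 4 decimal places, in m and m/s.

x = -0.3512, ẋ = -2.7224

phase 1: p=0.0190, T=0.472, ωT=1.393816, cosh=2.139163, sinh=1.891037; start (x,ẋ)=(0.149100, -0.141600) → end (x,ẋ)=(0.206628, 0.423603)
phase 2: p=0.3560, T=0.507, ωT=1.497171, cosh=2.346395, sinh=2.122633; start (x,ẋ)=(0.206628, 0.423603) → end (x,ẋ)=(0.310002, 0.057654)
phase 3: p=0.6218, T=0.633, ωT=1.869249, cosh=3.318832, sinh=3.164593; start (x,ẋ)=(0.310002, 0.057654) → end (x,ẋ)=(-0.351222, -2.722428)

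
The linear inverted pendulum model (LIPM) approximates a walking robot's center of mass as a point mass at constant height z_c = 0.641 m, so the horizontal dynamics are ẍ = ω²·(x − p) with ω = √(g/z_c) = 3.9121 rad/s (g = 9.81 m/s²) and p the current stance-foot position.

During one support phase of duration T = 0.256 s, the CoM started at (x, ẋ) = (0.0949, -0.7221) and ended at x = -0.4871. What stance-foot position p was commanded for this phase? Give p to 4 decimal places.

p = 0.7642

ωT = 3.9121·0.256 = 1.001498; cosh(ωT) = 1.544842, sinh(ωT) = 1.177513
x(T) = p + (x₀−p)·cosh(ωT) + (ẋ₀/ω)·sinh(ωT) ⇒ p·(1 − cosh) = x(T) − x₀·cosh − (ẋ₀/ω)·sinh
numerator   = -0.4871 − (0.0949)·1.544842 − (-0.7221/3.9121)·1.177513 = -0.416359
denominator = 1 − 1.544842 = -0.544842
p = -0.416359 / -0.544842 = 0.7642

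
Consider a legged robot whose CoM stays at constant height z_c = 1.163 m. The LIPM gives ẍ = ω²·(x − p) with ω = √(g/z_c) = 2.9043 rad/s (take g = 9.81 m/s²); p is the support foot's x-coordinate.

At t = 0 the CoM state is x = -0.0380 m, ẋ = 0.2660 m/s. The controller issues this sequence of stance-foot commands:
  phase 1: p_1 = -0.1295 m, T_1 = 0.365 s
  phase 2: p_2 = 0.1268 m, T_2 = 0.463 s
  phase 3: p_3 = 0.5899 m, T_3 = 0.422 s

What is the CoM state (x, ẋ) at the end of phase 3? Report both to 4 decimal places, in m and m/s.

phase 1: p=-0.1295, T=0.365, ωT=1.060069, cosh=1.616502, sinh=1.270070; start (x,ẋ)=(-0.038000, 0.266000) → end (x,ẋ)=(0.134733, 0.767502)
phase 2: p=0.1268, T=0.463, ωT=1.344691, cosh=2.048810, sinh=1.788190; start (x,ẋ)=(0.134733, 0.767502) → end (x,ẋ)=(0.615609, 1.613669)
phase 3: p=0.5899, T=0.422, ωT=1.225615, cosh=1.849918, sinh=1.556341; start (x,ẋ)=(0.615609, 1.613669) → end (x,ẋ)=(1.502183, 3.101360)

x = 1.5022, ẋ = 3.1014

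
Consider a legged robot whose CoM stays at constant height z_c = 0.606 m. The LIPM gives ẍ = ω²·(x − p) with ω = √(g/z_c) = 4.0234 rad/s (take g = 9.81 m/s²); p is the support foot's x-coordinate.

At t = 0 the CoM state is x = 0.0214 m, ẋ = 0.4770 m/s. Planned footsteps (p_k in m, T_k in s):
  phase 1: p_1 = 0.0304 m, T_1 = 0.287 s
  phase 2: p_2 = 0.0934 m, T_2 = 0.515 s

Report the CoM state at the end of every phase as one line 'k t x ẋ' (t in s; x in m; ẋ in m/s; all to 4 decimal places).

1 0.2870 0.1841 0.7802
2 0.8020 1.2171 4.5732

phase 1: p=0.0304, T=0.287, ωT=1.154716, cosh=1.744134, sinh=1.428987; start (x,ẋ)=(0.021400, 0.477000) → end (x,ẋ)=(0.184118, 0.780208)
phase 2: p=0.0934, T=0.515, ωT=2.072051, cosh=4.033510, sinh=3.907583; start (x,ẋ)=(0.184118, 0.780208) → end (x,ẋ)=(1.217062, 4.573230)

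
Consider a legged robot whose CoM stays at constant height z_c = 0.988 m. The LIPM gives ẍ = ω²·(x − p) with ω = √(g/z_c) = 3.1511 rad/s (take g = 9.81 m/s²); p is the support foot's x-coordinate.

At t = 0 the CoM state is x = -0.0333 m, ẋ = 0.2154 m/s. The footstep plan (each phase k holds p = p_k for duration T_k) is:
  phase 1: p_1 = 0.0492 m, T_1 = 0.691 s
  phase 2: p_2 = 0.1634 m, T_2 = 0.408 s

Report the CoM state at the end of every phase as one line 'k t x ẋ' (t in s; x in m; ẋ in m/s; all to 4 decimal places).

1 0.6910 -0.0217 -0.1697
2 1.0990 -0.2870 -1.3048

phase 1: p=0.0492, T=0.691, ωT=2.177410, cosh=4.468380, sinh=4.355045; start (x,ẋ)=(-0.033300, 0.215400) → end (x,ẋ)=(-0.021743, -0.169674)
phase 2: p=0.1634, T=0.408, ωT=1.285649, cosh=1.946743, sinh=1.670271; start (x,ẋ)=(-0.021743, -0.169674) → end (x,ẋ)=(-0.286963, -1.304755)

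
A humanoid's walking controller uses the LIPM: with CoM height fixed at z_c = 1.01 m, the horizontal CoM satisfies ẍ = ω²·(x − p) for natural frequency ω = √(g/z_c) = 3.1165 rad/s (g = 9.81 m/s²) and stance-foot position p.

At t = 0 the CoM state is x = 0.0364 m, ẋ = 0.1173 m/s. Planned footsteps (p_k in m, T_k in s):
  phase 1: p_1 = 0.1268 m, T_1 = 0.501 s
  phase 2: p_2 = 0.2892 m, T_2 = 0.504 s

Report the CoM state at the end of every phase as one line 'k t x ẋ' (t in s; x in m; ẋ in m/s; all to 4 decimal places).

phase 1: p=0.1268, T=0.501, ωT=1.561366, cosh=2.487589, sinh=2.277740; start (x,ẋ)=(0.036400, 0.117300) → end (x,ẋ)=(-0.012348, -0.349917)
phase 2: p=0.2892, T=0.504, ωT=1.570716, cosh=2.508994, sinh=2.301097; start (x,ẋ)=(-0.012348, -0.349917) → end (x,ẋ)=(-0.725746, -3.040449)

1 0.5010 -0.0123 -0.3499
2 1.0050 -0.7257 -3.0404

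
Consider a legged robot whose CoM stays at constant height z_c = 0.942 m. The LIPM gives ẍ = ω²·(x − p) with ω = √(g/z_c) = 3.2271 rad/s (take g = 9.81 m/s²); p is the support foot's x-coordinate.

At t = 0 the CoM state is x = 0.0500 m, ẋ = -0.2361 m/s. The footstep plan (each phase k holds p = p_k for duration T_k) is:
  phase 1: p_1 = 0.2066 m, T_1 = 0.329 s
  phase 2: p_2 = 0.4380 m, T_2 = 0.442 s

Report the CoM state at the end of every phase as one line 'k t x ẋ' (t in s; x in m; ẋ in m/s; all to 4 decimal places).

1 0.3290 -0.1400 -1.0253
2 0.7710 -1.4580 -5.9167

phase 1: p=0.2066, T=0.329, ωT=1.061716, cosh=1.618595, sinh=1.272733; start (x,ẋ)=(0.050000, -0.236100) → end (x,ẋ)=(-0.139987, -1.025344)
phase 2: p=0.4380, T=0.442, ωT=1.426378, cosh=2.201885, sinh=1.961707; start (x,ẋ)=(-0.139987, -1.025344) → end (x,ẋ)=(-1.457953, -5.916709)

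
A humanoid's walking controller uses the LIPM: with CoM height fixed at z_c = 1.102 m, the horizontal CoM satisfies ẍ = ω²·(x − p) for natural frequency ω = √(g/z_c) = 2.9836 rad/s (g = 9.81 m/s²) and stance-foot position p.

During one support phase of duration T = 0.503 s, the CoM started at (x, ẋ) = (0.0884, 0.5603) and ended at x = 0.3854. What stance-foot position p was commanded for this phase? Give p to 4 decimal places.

p = 0.1646

ωT = 2.9836·0.503 = 1.500751; cosh(ωT) = 2.354009, sinh(ωT) = 2.131046
x(T) = p + (x₀−p)·cosh(ωT) + (ẋ₀/ω)·sinh(ωT) ⇒ p·(1 − cosh) = x(T) − x₀·cosh − (ẋ₀/ω)·sinh
numerator   = 0.3854 − (0.0884)·2.354009 − (0.5603/2.9836)·2.131046 = -0.222891
denominator = 1 − 2.354009 = -1.354009
p = -0.222891 / -1.354009 = 0.1646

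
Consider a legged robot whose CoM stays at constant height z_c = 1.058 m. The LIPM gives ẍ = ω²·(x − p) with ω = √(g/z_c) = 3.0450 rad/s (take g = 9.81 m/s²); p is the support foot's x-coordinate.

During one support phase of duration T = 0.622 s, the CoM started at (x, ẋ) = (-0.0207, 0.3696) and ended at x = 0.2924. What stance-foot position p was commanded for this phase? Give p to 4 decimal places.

p = 0.0131

ωT = 3.0450·0.622 = 1.893990; cosh(ωT) = 3.398151, sinh(ωT) = 3.247681
x(T) = p + (x₀−p)·cosh(ωT) + (ẋ₀/ω)·sinh(ωT) ⇒ p·(1 − cosh) = x(T) − x₀·cosh − (ẋ₀/ω)·sinh
numerator   = 0.2924 − (-0.0207)·3.398151 − (0.3696/3.0450)·3.247681 = -0.031460
denominator = 1 − 3.398151 = -2.398151
p = -0.031460 / -2.398151 = 0.0131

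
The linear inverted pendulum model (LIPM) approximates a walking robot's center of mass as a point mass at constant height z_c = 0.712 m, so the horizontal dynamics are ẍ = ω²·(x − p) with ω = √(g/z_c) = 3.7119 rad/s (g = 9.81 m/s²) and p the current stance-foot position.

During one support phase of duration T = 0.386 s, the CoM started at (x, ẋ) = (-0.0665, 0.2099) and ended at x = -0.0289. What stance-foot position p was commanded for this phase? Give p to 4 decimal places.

p = -0.0055

ωT = 3.7119·0.386 = 1.432793; cosh(ωT) = 2.214515, sinh(ωT) = 1.975873
x(T) = p + (x₀−p)·cosh(ωT) + (ẋ₀/ω)·sinh(ωT) ⇒ p·(1 − cosh) = x(T) − x₀·cosh − (ẋ₀/ω)·sinh
numerator   = -0.0289 − (-0.0665)·2.214515 − (0.2099/3.7119)·1.975873 = 0.006634
denominator = 1 − 2.214515 = -1.214515
p = 0.006634 / -1.214515 = -0.0055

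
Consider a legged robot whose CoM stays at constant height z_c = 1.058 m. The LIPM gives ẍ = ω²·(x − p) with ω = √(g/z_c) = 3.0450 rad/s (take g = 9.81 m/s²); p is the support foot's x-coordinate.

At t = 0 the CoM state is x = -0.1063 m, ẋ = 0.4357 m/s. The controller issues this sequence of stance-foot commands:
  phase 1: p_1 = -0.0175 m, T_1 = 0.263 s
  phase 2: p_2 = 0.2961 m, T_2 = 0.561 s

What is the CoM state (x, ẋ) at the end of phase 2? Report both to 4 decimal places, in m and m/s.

phase 1: p=-0.0175, T=0.263, ωT=0.800835, cosh=1.338177, sinh=0.889223; start (x,ẋ)=(-0.106300, 0.435700) → end (x,ẋ)=(-0.009094, 0.342601)
phase 2: p=0.2961, T=0.561, ωT=1.708245, cosh=2.850225, sinh=2.669042; start (x,ẋ)=(-0.009094, 0.342601) → end (x,ẋ)=(-0.273470, -1.503890)

x = -0.2735, ẋ = -1.5039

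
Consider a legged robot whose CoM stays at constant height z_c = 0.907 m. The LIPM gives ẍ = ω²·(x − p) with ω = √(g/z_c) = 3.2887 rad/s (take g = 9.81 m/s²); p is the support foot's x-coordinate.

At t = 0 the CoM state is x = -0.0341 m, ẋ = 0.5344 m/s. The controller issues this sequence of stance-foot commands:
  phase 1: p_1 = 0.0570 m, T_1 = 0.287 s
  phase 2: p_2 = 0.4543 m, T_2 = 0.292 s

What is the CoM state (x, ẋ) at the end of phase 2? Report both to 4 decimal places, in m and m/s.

x = 0.0801, ẋ = -0.6064

phase 1: p=0.0570, T=0.287, ωT=0.943857, cosh=1.479499, sinh=1.090375; start (x,ẋ)=(-0.034100, 0.534400) → end (x,ẋ)=(0.099399, 0.463967)
phase 2: p=0.4543, T=0.292, ωT=0.960300, cosh=1.497630, sinh=1.114852; start (x,ẋ)=(0.099399, 0.463967) → end (x,ẋ)=(0.080072, -0.606362)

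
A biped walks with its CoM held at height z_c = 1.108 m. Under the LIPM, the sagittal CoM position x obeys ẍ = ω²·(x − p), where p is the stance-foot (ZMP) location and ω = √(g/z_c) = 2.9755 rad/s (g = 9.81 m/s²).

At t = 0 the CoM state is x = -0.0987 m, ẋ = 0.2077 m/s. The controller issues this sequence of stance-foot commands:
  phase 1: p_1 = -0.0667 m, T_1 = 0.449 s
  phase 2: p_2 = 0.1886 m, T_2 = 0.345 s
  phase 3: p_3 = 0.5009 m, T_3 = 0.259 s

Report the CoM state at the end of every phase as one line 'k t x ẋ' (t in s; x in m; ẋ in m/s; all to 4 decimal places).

1 0.4490 -0.0082 0.2538
2 0.7940 -0.0175 -0.3127
3 1.0530 -0.2685 -1.7204

phase 1: p=-0.0667, T=0.449, ωT=1.336000, cosh=2.033346, sinh=1.770450; start (x,ẋ)=(-0.098700, 0.207700) → end (x,ẋ)=(-0.008184, 0.253751)
phase 2: p=0.1886, T=0.345, ωT=1.026547, cosh=1.574827, sinh=1.216585; start (x,ẋ)=(-0.008184, 0.253751) → end (x,ẋ)=(-0.017550, -0.312733)
phase 3: p=0.5009, T=0.259, ωT=0.770655, cosh=1.311945, sinh=0.849235; start (x,ẋ)=(-0.017550, -0.312733) → end (x,ẋ)=(-0.268535, -1.720359)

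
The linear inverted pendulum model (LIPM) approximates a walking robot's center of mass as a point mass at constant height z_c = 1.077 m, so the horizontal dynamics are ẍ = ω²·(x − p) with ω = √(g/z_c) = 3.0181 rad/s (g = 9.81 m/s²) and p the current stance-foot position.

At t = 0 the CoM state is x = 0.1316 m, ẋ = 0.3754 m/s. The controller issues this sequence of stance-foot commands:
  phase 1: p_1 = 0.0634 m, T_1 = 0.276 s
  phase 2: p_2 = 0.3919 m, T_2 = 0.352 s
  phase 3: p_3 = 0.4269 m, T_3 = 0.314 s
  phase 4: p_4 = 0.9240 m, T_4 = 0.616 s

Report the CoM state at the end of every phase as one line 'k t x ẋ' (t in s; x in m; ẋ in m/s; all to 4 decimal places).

phase 1: p=0.0634, T=0.276, ωT=0.832996, cosh=1.367472, sinh=0.932727; start (x,ẋ)=(0.131600, 0.375400) → end (x,ẋ)=(0.272677, 0.705336)
phase 2: p=0.3919, T=0.352, ωT=1.062371, cosh=1.619429, sinh=1.273794; start (x,ẋ)=(0.272677, 0.705336) → end (x,ẋ)=(0.496515, 0.683896)
phase 3: p=0.4269, T=0.314, ωT=0.947683, cosh=1.483682, sinh=1.096044; start (x,ẋ)=(0.496515, 0.683896) → end (x,ẋ)=(0.778548, 1.244969)
phase 4: p=0.9240, T=0.616, ωT=1.859150, cosh=3.287041, sinh=3.131236; start (x,ẋ)=(0.778548, 1.244969) → end (x,ẋ)=(1.737531, 2.717687)

1 0.2760 0.2727 0.7053
2 0.6280 0.4965 0.6839
3 0.9420 0.7785 1.2450
4 1.5580 1.7375 2.7177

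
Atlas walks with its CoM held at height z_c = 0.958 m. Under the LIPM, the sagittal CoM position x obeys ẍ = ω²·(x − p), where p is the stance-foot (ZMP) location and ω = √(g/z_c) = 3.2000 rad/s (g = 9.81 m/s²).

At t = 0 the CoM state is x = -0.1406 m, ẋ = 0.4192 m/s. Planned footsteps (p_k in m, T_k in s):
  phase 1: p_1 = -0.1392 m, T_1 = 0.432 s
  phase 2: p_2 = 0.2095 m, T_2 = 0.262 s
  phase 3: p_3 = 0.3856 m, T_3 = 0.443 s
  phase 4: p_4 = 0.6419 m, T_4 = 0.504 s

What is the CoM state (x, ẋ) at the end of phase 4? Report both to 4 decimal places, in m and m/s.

x = 2.1569, ẋ = 5.0642

phase 1: p=-0.1392, T=0.432, ωT=1.382400, cosh=2.117714, sinh=1.866739; start (x,ẋ)=(-0.140600, 0.419200) → end (x,ẋ)=(0.102378, 0.879383)
phase 2: p=0.2095, T=0.262, ωT=0.838400, cosh=1.372533, sinh=0.940131; start (x,ẋ)=(0.102378, 0.879383) → end (x,ẋ)=(0.320826, 0.884714)
phase 3: p=0.3856, T=0.443, ωT=1.417600, cosh=2.184749, sinh=1.942454; start (x,ẋ)=(0.320826, 0.884714) → end (x,ẋ)=(0.781122, 1.530253)
phase 4: p=0.6419, T=0.504, ωT=1.612800, cosh=2.608084, sinh=2.408755; start (x,ẋ)=(0.781122, 1.530253) → end (x,ẋ)=(2.156878, 5.064151)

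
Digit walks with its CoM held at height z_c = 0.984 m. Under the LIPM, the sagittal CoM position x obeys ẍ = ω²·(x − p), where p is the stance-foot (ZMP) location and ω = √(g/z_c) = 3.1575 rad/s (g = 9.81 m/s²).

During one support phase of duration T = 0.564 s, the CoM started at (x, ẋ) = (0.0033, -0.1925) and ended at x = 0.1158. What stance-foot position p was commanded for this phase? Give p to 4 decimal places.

ωT = 3.1575·0.564 = 1.780830; cosh(ωT) = 3.051639, sinh(ωT) = 2.883141
x(T) = p + (x₀−p)·cosh(ωT) + (ẋ₀/ω)·sinh(ωT) ⇒ p·(1 − cosh) = x(T) − x₀·cosh − (ẋ₀/ω)·sinh
numerator   = 0.1158 − (0.0033)·3.051639 − (-0.1925/3.1575)·2.883141 = 0.281503
denominator = 1 − 3.051639 = -2.051639
p = 0.281503 / -2.051639 = -0.1372

p = -0.1372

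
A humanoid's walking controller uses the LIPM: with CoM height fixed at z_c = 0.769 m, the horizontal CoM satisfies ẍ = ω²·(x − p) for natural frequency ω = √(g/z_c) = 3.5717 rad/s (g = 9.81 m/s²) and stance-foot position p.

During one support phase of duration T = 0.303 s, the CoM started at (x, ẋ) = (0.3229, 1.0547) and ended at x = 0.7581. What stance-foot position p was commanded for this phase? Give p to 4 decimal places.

ωT = 3.5717·0.303 = 1.082225; cosh(ωT) = 1.645040, sinh(ωT) = 1.306199
x(T) = p + (x₀−p)·cosh(ωT) + (ẋ₀/ω)·sinh(ωT) ⇒ p·(1 − cosh) = x(T) − x₀·cosh − (ẋ₀/ω)·sinh
numerator   = 0.7581 − (0.3229)·1.645040 − (1.0547/3.5717)·1.306199 = -0.158796
denominator = 1 − 1.645040 = -0.645040
p = -0.158796 / -0.645040 = 0.2462

p = 0.2462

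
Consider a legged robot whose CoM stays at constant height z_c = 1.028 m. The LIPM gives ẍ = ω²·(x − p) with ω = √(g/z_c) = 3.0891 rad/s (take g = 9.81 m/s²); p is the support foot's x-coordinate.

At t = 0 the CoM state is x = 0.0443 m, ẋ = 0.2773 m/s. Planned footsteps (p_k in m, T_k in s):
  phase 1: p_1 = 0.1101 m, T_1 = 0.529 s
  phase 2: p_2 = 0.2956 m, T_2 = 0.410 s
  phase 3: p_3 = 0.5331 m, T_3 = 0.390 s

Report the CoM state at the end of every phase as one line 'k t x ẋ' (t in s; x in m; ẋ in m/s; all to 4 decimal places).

1 0.5290 0.1563 0.2366
2 0.9390 0.1540 -0.2495
3 1.3290 -0.2787 -2.2314

phase 1: p=0.1101, T=0.529, ωT=1.634134, cosh=2.660069, sinh=2.464948; start (x,ẋ)=(0.044300, 0.277300) → end (x,ẋ)=(0.156339, 0.236605)
phase 2: p=0.2956, T=0.410, ωT=1.266531, cosh=1.915164, sinh=1.633357; start (x,ẋ)=(0.156339, 0.236605) → end (x,ẋ)=(0.153997, -0.249518)
phase 3: p=0.5331, T=0.390, ωT=1.204749, cosh=1.817844, sinh=1.518077; start (x,ẋ)=(0.153997, -0.249518) → end (x,ẋ)=(-0.278671, -2.231386)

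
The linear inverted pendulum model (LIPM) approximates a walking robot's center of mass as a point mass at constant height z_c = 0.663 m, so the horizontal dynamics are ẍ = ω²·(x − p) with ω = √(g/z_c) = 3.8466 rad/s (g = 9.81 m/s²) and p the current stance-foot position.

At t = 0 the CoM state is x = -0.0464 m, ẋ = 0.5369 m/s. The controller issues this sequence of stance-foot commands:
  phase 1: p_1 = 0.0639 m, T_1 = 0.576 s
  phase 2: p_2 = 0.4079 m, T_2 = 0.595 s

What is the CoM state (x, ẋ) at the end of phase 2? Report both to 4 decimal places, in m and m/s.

x = 0.0163, ẋ = -1.3616

phase 1: p=0.0639, T=0.576, ωT=2.215642, cosh=4.638186, sinh=4.529103; start (x,ẋ)=(-0.046400, 0.536900) → end (x,ẋ)=(0.184470, 0.568635)
phase 2: p=0.4079, T=0.595, ωT=2.288727, cosh=4.981885, sinh=4.880490; start (x,ẋ)=(0.184470, 0.568635) → end (x,ẋ)=(0.016271, -1.361639)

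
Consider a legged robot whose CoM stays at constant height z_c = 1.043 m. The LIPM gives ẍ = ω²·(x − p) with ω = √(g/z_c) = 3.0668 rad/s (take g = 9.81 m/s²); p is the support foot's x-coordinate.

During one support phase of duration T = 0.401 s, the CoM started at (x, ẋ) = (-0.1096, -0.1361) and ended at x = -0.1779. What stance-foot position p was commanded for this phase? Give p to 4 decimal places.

p = -0.1109

ωT = 3.0668·0.401 = 1.229787; cosh(ωT) = 1.856428, sinh(ωT) = 1.564073
x(T) = p + (x₀−p)·cosh(ωT) + (ẋ₀/ω)·sinh(ωT) ⇒ p·(1 − cosh) = x(T) − x₀·cosh − (ẋ₀/ω)·sinh
numerator   = -0.1779 − (-0.1096)·1.856428 − (-0.1361/3.0668)·1.564073 = 0.094976
denominator = 1 − 1.856428 = -0.856428
p = 0.094976 / -0.856428 = -0.1109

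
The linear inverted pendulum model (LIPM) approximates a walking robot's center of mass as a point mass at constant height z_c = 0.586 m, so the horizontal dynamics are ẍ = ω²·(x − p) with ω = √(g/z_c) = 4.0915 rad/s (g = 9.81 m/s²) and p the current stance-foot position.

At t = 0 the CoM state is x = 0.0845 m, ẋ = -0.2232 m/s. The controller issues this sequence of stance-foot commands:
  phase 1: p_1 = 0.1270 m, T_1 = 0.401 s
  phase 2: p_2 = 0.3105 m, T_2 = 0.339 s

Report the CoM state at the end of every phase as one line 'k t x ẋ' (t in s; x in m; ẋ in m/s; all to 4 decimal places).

1 0.4010 -0.1222 -1.0290
2 0.7400 -1.0815 -5.5100

phase 1: p=0.1270, T=0.401, ωT=1.640691, cosh=2.676291, sinh=2.482445; start (x,ẋ)=(0.084500, -0.223200) → end (x,ẋ)=(-0.122165, -1.029017)
phase 2: p=0.3105, T=0.339, ωT=1.387019, cosh=2.126358, sinh=1.876539; start (x,ẋ)=(-0.122165, -1.029017) → end (x,ẋ)=(-1.081453, -5.510001)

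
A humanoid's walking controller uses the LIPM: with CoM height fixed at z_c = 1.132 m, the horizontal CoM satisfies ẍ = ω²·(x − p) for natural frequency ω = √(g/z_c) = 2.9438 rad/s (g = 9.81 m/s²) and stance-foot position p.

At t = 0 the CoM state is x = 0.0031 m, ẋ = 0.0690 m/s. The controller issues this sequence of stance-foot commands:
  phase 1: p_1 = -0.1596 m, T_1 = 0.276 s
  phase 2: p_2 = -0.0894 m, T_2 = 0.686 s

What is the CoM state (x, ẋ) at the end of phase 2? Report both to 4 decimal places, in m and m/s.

phase 1: p=-0.1596, T=0.276, ωT=0.812489, cosh=1.348631, sinh=0.904879; start (x,ẋ)=(0.003100, 0.069000) → end (x,ẋ)=(0.081032, 0.526453)
phase 2: p=-0.0894, T=0.686, ωT=2.019447, cosh=3.833442, sinh=3.700714; start (x,ẋ)=(0.081032, 0.526453) → end (x,ẋ)=(1.225755, 3.874838)

x = 1.2258, ẋ = 3.8748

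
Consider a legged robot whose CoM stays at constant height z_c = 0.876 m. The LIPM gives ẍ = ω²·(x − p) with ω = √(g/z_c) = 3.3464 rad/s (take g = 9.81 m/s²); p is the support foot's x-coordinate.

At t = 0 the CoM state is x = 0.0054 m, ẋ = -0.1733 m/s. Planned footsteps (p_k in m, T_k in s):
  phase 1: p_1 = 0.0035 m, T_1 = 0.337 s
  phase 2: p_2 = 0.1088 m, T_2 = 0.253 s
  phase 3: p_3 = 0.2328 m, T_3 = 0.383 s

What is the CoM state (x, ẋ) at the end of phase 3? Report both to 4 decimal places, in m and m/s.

phase 1: p=0.0035, T=0.337, ωT=1.127737, cosh=1.706212, sinh=1.382447; start (x,ẋ)=(0.005400, -0.173300) → end (x,ẋ)=(-0.064851, -0.286897)
phase 2: p=0.1088, T=0.253, ωT=0.846639, cosh=1.380325, sinh=0.951472; start (x,ẋ)=(-0.064851, -0.286897) → end (x,ẋ)=(-0.212467, -0.948916)
phase 3: p=0.2328, T=0.383, ωT=1.281671, cosh=1.940114, sinh=1.662541; start (x,ẋ)=(-0.212467, -0.948916) → end (x,ẋ)=(-1.102505, -4.318263)

x = -1.1025, ẋ = -4.3183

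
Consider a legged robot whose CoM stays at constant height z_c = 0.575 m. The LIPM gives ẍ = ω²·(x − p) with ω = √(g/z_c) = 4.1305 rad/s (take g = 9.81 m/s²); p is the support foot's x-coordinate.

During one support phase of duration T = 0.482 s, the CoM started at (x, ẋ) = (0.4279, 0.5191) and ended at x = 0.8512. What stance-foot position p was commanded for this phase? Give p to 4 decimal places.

ωT = 4.1305·0.482 = 1.990901; cosh(ωT) = 3.729350, sinh(ωT) = 3.592778
x(T) = p + (x₀−p)·cosh(ωT) + (ẋ₀/ω)·sinh(ωT) ⇒ p·(1 − cosh) = x(T) − x₀·cosh − (ẋ₀/ω)·sinh
numerator   = 0.8512 − (0.4279)·3.729350 − (0.5191/4.1305)·3.592778 = -1.196111
denominator = 1 − 3.729350 = -2.729350
p = -1.196111 / -2.729350 = 0.4382

p = 0.4382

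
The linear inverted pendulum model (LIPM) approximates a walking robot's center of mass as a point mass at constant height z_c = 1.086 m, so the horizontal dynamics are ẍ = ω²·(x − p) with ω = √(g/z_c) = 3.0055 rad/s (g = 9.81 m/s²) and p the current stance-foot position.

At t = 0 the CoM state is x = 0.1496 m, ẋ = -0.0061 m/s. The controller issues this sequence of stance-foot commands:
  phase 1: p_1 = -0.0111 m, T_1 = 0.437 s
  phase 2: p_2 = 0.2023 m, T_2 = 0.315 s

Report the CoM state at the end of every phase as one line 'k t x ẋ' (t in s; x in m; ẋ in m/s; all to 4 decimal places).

1 0.4370 0.3058 0.8210
2 0.7520 0.6548 1.5577

phase 1: p=-0.0111, T=0.437, ωT=1.313403, cosh=1.993856, sinh=1.724953; start (x,ẋ)=(0.149600, -0.006100) → end (x,ẋ)=(0.305812, 0.820962)
phase 2: p=0.2023, T=0.315, ωT=0.946732, cosh=1.482641, sinh=1.094634; start (x,ẋ)=(0.305812, 0.820962) → end (x,ẋ)=(0.654773, 1.557737)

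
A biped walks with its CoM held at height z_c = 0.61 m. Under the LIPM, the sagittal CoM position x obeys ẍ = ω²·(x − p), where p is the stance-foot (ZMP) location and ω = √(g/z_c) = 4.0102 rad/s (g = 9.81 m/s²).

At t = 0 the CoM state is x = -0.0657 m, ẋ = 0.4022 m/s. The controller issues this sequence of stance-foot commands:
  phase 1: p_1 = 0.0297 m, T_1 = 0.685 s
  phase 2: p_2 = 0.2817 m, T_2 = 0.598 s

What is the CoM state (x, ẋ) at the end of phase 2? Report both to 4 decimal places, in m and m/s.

x = -0.6967, ẋ = -3.8272

phase 1: p=0.0297, T=0.685, ωT=2.746987, cosh=7.829846, sinh=7.765725; start (x,ẋ)=(-0.065700, 0.402200) → end (x,ẋ)=(0.061590, 0.178207)
phase 2: p=0.2817, T=0.598, ωT=2.398100, cosh=5.546569, sinh=5.455679; start (x,ẋ)=(0.061590, 0.178207) → end (x,ẋ)=(-0.696712, -3.827205)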